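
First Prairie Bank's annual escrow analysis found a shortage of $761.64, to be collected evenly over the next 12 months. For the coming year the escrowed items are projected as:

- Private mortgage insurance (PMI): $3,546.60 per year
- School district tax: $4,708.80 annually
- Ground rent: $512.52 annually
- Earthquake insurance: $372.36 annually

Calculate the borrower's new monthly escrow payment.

$825.16

Private mortgage insurance (PMI): $3,546.60 per year
School district tax: $4,708.80 per year
Ground rent: $512.52 per year
Earthquake insurance: $372.36 per year
Total per year = $3,546.60 + $4,708.80 + $512.52 + $372.36 = $9,140.28
Per month = $9,140.28 / 12 = $761.69
Monthly shortage recovery: $761.64 / 12 = $63.47
New monthly escrow = $761.69 + $63.47 = $825.16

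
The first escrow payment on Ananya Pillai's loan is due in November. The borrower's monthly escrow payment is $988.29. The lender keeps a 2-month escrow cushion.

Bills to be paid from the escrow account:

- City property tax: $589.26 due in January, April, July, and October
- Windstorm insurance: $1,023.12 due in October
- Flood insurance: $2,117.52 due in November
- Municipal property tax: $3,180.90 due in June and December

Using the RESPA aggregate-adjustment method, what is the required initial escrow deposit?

$5,298.42

Cushion = 2 × $988.29 = $1,976.58
Trial balance (start $0, +$988.29 each month, − disbursements):
  Nov: +$988.29 − $2,117.52 → -$1,129.23
  Dec: +$988.29 − $3,180.90 → -$3,321.84
  Jan: +$988.29 − $589.26 → -$2,922.81
  Feb: +$988.29 → -$1,934.52
  Mar: +$988.29 → -$946.23
  Apr: +$988.29 − $589.26 → -$547.20
  May: +$988.29 → $441.09
  Jun: +$988.29 − $3,180.90 → -$1,751.52
  Jul: +$988.29 − $589.26 → -$1,352.49
  Aug: +$988.29 → -$364.20
  Sep: +$988.29 → $624.09
  Oct: +$988.29 − $1,612.38 → $0.00
Lowest trial balance = -$3,321.84 (Dec)
Initial deposit = cushion − low point = $1,976.58 − (-$3,321.84) = $5,298.42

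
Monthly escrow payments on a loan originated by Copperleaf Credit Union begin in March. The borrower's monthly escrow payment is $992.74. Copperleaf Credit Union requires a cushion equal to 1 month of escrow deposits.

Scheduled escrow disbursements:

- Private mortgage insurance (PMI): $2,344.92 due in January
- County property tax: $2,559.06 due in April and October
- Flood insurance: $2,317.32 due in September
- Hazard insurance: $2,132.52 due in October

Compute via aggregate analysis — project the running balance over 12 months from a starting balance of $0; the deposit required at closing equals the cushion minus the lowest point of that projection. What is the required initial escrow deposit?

Cushion = 1 × $992.74 = $992.74
Trial balance (start $0, +$992.74 each month, − disbursements):
  Mar: +$992.74 → $992.74
  Apr: +$992.74 − $2,559.06 → -$573.58
  May: +$992.74 → $419.16
  Jun: +$992.74 → $1,411.90
  Jul: +$992.74 → $2,404.64
  Aug: +$992.74 → $3,397.38
  Sep: +$992.74 − $2,317.32 → $2,072.80
  Oct: +$992.74 − $4,691.58 → -$1,626.04
  Nov: +$992.74 → -$633.30
  Dec: +$992.74 → $359.44
  Jan: +$992.74 − $2,344.92 → -$992.74
  Feb: +$992.74 → $0.00
Lowest trial balance = -$1,626.04 (Oct)
Initial deposit = cushion − low point = $992.74 − (-$1,626.04) = $2,618.78

$2,618.78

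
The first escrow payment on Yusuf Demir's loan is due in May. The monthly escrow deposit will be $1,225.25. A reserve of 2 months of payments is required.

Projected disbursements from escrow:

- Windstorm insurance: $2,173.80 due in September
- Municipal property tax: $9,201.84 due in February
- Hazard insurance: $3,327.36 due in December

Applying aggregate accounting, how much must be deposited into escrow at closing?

$4,901.00

Cushion = 2 × $1,225.25 = $2,450.50
Trial balance (start $0, +$1,225.25 each month, − disbursements):
  May: +$1,225.25 → $1,225.25
  Jun: +$1,225.25 → $2,450.50
  Jul: +$1,225.25 → $3,675.75
  Aug: +$1,225.25 → $4,901.00
  Sep: +$1,225.25 − $2,173.80 → $3,952.45
  Oct: +$1,225.25 → $5,177.70
  Nov: +$1,225.25 → $6,402.95
  Dec: +$1,225.25 − $3,327.36 → $4,300.84
  Jan: +$1,225.25 → $5,526.09
  Feb: +$1,225.25 − $9,201.84 → -$2,450.50
  Mar: +$1,225.25 → -$1,225.25
  Apr: +$1,225.25 → $0.00
Lowest trial balance = -$2,450.50 (Feb)
Initial deposit = cushion − low point = $2,450.50 − (-$2,450.50) = $4,901.00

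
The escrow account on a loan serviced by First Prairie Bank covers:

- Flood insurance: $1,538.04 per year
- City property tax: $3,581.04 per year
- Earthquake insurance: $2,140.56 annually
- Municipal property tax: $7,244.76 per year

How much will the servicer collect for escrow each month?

$1,208.70

Flood insurance = $1,538.04 per year
City property tax = $3,581.04 per year
Earthquake insurance = $2,140.56 per year
Municipal property tax = $7,244.76 per year
Yearly total = $1,538.04 + $3,581.04 + $2,140.56 + $7,244.76 = $14,504.40
Per month = $14,504.40 ÷ 12 = $1,208.70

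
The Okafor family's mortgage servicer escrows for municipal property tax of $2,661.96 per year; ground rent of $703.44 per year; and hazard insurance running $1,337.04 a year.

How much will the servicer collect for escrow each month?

$391.87

Municipal property tax: $2,661.96 per year
Ground rent: $703.44 per year
Hazard insurance: $1,337.04 per year
Total per year = $2,661.96 + $703.44 + $1,337.04 = $4,702.44
Monthly escrow = $4,702.44 / 12 = $391.87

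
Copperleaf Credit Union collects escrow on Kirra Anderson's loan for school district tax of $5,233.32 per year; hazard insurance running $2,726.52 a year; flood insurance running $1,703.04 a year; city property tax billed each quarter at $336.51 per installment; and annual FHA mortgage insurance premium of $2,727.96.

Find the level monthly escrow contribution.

School district tax: $5,233.32 per year
Hazard insurance: $2,726.52 per year
Flood insurance: $1,703.04 per year
City property tax: $336.51 × 4 = $1,346.04 per year
FHA mortgage insurance premium: $2,727.96 per year
Annual escrow total = $13,736.88
Base monthly escrow = $13,736.88 ÷ 12 = $1,144.74

$1,144.74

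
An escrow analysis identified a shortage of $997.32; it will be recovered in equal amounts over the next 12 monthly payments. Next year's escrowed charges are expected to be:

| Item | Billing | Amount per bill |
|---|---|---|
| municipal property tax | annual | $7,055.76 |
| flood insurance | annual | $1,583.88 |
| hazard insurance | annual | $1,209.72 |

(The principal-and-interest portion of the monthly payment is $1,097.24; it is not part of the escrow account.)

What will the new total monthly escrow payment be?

Municipal property tax: $7,055.76 annually
Flood insurance: $1,583.88 annually
Hazard insurance: $1,209.72 annually
Total annual escrow = $7,055.76 + $1,583.88 + $1,209.72 = $9,849.36
Monthly escrow = $9,849.36 / 12 = $820.78
Shortage per month = $997.32 / 12 = $83.11
Adjusted monthly = $820.78 + $83.11 = $903.89

$903.89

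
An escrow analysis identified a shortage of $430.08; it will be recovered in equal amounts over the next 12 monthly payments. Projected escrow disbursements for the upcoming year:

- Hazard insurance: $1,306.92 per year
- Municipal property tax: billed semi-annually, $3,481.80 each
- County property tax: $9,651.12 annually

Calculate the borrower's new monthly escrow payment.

$1,529.31

Hazard insurance: $1,306.92/yr
Municipal property tax: $3,481.80 × 2 = $6,963.60/yr
County property tax: $9,651.12/yr
Annual escrow total = $1,306.92 + $6,963.60 + $9,651.12 = $17,921.64
Base monthly escrow = $17,921.64 ÷ 12 = $1,493.47
Monthly shortage recovery: $430.08 ÷ 12 = $35.84
Adjusted monthly = $1,493.47 + $35.84 = $1,529.31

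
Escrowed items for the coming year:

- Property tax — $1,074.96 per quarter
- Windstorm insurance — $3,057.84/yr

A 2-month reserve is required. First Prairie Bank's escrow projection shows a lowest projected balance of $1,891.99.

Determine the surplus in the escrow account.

Property tax: $1,074.96 × 4 = $4,299.84/yr
Windstorm insurance: $3,057.84/yr
Total per year = $4,299.84 + $3,057.84 = $7,357.68
Monthly = $7,357.68 / 12 = $613.14
Required cushion = 2 × $613.14 = $1,226.28
Excess over cushion: $1,891.99 − $1,226.28 = $665.71

$665.71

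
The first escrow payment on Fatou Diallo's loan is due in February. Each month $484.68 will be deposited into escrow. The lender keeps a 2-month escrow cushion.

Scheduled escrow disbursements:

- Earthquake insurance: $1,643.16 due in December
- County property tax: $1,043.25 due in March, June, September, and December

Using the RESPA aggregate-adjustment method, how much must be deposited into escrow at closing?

Cushion = 2 × $484.68 = $969.36
Trial balance (start $0, +$484.68 each month, − disbursements):
  Feb: +$484.68 → $484.68
  Mar: +$484.68 − $1,043.25 → -$73.89
  Apr: +$484.68 → $410.79
  May: +$484.68 → $895.47
  Jun: +$484.68 − $1,043.25 → $336.90
  Jul: +$484.68 → $821.58
  Aug: +$484.68 → $1,306.26
  Sep: +$484.68 − $1,043.25 → $747.69
  Oct: +$484.68 → $1,232.37
  Nov: +$484.68 → $1,717.05
  Dec: +$484.68 − $2,686.41 → -$484.68
  Jan: +$484.68 → $0.00
Lowest trial balance = -$484.68 (Dec)
Initial deposit = cushion − low point = $969.36 − (-$484.68) = $1,454.04

$1,454.04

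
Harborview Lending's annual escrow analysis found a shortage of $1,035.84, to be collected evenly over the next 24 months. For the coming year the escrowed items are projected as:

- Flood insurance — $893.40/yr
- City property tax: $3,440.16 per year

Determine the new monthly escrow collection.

Flood insurance — $893.40
City property tax — $3,440.16
Combined annual = $893.40 + $3,440.16 = $4,333.56
Base monthly escrow = $4,333.56 / 12 = $361.13
Monthly shortage recovery: $1,035.84 / 24 = $43.16
New monthly escrow = $361.13 + $43.16 = $404.29

$404.29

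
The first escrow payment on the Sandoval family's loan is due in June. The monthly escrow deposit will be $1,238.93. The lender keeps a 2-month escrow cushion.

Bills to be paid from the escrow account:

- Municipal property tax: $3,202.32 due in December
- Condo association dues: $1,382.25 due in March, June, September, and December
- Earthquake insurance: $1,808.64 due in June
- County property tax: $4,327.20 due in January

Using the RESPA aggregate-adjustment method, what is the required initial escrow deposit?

$6,051.33

Cushion = 2 × $1,238.93 = $2,477.86
Trial balance (start $0, +$1,238.93 each month, − disbursements):
  Jun: +$1,238.93 − $3,190.89 → -$1,951.96
  Jul: +$1,238.93 → -$713.03
  Aug: +$1,238.93 → $525.90
  Sep: +$1,238.93 − $1,382.25 → $382.58
  Oct: +$1,238.93 → $1,621.51
  Nov: +$1,238.93 → $2,860.44
  Dec: +$1,238.93 − $4,584.57 → -$485.20
  Jan: +$1,238.93 − $4,327.20 → -$3,573.47
  Feb: +$1,238.93 → -$2,334.54
  Mar: +$1,238.93 − $1,382.25 → -$2,477.86
  Apr: +$1,238.93 → -$1,238.93
  May: +$1,238.93 → $0.00
Lowest trial balance = -$3,573.47 (Jan)
Initial deposit = cushion − low point = $2,477.86 − (-$3,573.47) = $6,051.33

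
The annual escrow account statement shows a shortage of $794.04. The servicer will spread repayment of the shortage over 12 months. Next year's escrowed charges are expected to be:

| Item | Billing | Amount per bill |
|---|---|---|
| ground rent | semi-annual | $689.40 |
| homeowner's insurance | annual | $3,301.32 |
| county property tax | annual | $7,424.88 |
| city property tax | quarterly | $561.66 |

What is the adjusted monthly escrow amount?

$1,262.14

Ground rent = $689.40 × 2 = $1,378.80 annually
Homeowner's insurance = $3,301.32 annually
County property tax = $7,424.88 annually
City property tax = $561.66 × 4 = $2,246.64 annually
Total annual escrow = $14,351.64
Base monthly escrow = $14,351.64 / 12 = $1,195.97
Shortage per month = $794.04 ÷ 12 = $66.17
New monthly escrow = $1,195.97 + $66.17 = $1,262.14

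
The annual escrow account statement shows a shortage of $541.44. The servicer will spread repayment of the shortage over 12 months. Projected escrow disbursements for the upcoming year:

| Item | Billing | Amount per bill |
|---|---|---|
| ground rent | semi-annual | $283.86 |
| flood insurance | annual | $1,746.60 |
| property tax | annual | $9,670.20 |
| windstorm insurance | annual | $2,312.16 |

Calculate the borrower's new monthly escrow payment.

Ground rent — $283.86 × 2 = $567.72
Flood insurance — $1,746.60
Property tax — $9,670.20
Windstorm insurance — $2,312.16
Combined annual = $567.72 + $1,746.60 + $9,670.20 + $2,312.16 = $14,296.68
Base monthly escrow = $14,296.68 / 12 = $1,191.39
Shortage per month = $541.44 / 12 = $45.12
New monthly escrow = $1,191.39 + $45.12 = $1,236.51

$1,236.51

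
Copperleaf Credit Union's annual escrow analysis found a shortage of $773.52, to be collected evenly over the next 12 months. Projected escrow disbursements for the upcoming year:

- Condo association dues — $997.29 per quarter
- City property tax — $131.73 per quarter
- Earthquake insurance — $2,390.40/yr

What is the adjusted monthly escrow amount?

$640.00

Condo association dues: $997.29 × 4 = $3,989.16
City property tax: $131.73 × 4 = $526.92
Earthquake insurance: $2,390.40
Annual escrow total = $3,989.16 + $526.92 + $2,390.40 = $6,906.48
Monthly = $6,906.48 / 12 = $575.54
Shortage spread = $773.52 ÷ 12 = $64.46/mo
Adjusted monthly = $575.54 + $64.46 = $640.00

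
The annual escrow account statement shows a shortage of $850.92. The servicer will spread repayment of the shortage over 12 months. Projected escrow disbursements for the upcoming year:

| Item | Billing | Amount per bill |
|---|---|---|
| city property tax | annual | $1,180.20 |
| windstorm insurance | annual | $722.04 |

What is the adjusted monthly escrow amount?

City property tax: $1,180.20
Windstorm insurance: $722.04
Total annual escrow = $1,902.24
Monthly = $1,902.24 / 12 = $158.52
Shortage per month = $850.92 ÷ 12 = $70.91
New monthly escrow = $158.52 + $70.91 = $229.43

$229.43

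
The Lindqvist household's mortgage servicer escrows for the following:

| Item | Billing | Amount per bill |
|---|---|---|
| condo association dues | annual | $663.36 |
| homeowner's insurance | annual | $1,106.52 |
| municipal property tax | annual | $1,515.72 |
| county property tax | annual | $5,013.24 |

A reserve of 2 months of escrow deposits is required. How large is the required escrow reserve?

Condo association dues — $663.36 annually
Homeowner's insurance — $1,106.52 annually
Municipal property tax — $1,515.72 annually
County property tax — $5,013.24 annually
Total per year = $663.36 + $1,106.52 + $1,515.72 + $5,013.24 = $8,298.84
Monthly escrow = $8,298.84 / 12 = $691.57
Reserve = 2 × $691.57 = $1,383.14

$1,383.14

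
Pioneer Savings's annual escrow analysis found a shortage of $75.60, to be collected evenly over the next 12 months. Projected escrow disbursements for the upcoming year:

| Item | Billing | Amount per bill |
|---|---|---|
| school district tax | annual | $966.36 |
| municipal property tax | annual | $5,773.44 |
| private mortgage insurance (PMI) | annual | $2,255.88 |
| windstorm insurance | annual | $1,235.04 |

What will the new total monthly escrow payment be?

$858.86

School district tax — $966.36 annually
Municipal property tax — $5,773.44 annually
Private mortgage insurance (PMI) — $2,255.88 annually
Windstorm insurance — $1,235.04 annually
Yearly total = $10,230.72
Base monthly escrow = $10,230.72 / 12 = $852.56
Shortage spread = $75.60 / 12 = $6.30/mo
Adjusted monthly = $852.56 + $6.30 = $858.86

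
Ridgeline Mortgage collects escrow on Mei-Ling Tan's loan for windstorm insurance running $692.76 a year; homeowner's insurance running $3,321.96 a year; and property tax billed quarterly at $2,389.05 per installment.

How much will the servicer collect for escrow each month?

$1,130.91

Windstorm insurance — $692.76 annually
Homeowner's insurance — $3,321.96 annually
Property tax — $2,389.05 × 4 = $9,556.20 annually
Total per year = $692.76 + $3,321.96 + $9,556.20 = $13,570.92
Monthly = $13,570.92 / 12 = $1,130.91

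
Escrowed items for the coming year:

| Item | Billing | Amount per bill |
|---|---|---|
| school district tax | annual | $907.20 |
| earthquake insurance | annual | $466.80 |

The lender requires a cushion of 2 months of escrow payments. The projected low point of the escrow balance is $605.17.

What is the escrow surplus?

$376.17

School district tax: $907.20 per year
Earthquake insurance: $466.80 per year
Total per year = $907.20 + $466.80 = $1,374.00
Monthly = $1,374.00 ÷ 12 = $114.50
Required cushion = 2 × $114.50 = $229.00
Excess over cushion: $605.17 − $229.00 = $376.17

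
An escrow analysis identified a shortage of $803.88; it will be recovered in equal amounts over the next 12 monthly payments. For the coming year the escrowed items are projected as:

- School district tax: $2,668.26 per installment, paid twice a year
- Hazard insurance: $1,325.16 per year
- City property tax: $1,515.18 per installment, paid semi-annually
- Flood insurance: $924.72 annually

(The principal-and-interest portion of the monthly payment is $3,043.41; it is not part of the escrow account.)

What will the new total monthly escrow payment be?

$951.72

School district tax — $2,668.26 × 2 = $5,336.52 annually
Hazard insurance — $1,325.16 annually
City property tax — $1,515.18 × 2 = $3,030.36 annually
Flood insurance — $924.72 annually
Total per year = $5,336.52 + $1,325.16 + $3,030.36 + $924.72 = $10,616.76
Monthly escrow = $10,616.76 ÷ 12 = $884.73
Monthly shortage recovery: $803.88 / 12 = $66.99
Adjusted monthly = $884.73 + $66.99 = $951.72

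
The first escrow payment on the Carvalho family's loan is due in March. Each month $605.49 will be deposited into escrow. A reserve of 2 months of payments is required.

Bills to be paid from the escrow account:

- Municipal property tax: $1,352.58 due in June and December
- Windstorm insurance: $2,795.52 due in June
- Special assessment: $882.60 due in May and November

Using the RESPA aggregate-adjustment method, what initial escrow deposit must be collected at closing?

Cushion = 2 × $605.49 = $1,210.98
Trial balance (start $0, +$605.49 each month, − disbursements):
  Mar: +$605.49 → $605.49
  Apr: +$605.49 → $1,210.98
  May: +$605.49 − $882.60 → $933.87
  Jun: +$605.49 − $4,148.10 → -$2,608.74
  Jul: +$605.49 → -$2,003.25
  Aug: +$605.49 → -$1,397.76
  Sep: +$605.49 → -$792.27
  Oct: +$605.49 → -$186.78
  Nov: +$605.49 − $882.60 → -$463.89
  Dec: +$605.49 − $1,352.58 → -$1,210.98
  Jan: +$605.49 → -$605.49
  Feb: +$605.49 → $0.00
Lowest trial balance = -$2,608.74 (Jun)
Initial deposit = cushion − low point = $1,210.98 − (-$2,608.74) = $3,819.72

$3,819.72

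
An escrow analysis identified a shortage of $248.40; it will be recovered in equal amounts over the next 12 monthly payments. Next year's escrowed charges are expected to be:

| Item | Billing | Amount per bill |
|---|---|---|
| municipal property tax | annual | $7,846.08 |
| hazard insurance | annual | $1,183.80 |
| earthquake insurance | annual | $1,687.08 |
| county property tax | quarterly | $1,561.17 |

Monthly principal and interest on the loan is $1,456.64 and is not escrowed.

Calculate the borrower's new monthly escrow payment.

Municipal property tax: $7,846.08 annually
Hazard insurance: $1,183.80 annually
Earthquake insurance: $1,687.08 annually
County property tax: $1,561.17 × 4 = $6,244.68 annually
Yearly total = $7,846.08 + $1,183.80 + $1,687.08 + $6,244.68 = $16,961.64
Monthly = $16,961.64 ÷ 12 = $1,413.47
Shortage spread = $248.40 ÷ 12 = $20.70/mo
Adjusted monthly = $1,413.47 + $20.70 = $1,434.17

$1,434.17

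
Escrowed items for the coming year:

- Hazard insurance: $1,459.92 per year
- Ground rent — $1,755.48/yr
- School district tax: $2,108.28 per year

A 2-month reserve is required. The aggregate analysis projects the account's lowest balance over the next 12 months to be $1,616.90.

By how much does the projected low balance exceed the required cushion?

Hazard insurance — $1,459.92 per year
Ground rent — $1,755.48 per year
School district tax — $2,108.28 per year
Annual escrow total = $5,323.68
Monthly = $5,323.68 / 12 = $443.64
Required reserve = 2 × $443.64 = $887.28
Excess over cushion: $1,616.90 − $887.28 = $729.62

$729.62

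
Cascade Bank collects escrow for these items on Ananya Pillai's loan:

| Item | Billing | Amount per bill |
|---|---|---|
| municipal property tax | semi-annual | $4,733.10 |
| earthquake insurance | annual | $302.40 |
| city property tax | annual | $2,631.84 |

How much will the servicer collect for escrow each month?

$1,033.37

Municipal property tax: $4,733.10 × 2 = $9,466.20 per year
Earthquake insurance: $302.40 per year
City property tax: $2,631.84 per year
Annual escrow total = $9,466.20 + $302.40 + $2,631.84 = $12,400.44
Base monthly escrow = $12,400.44 / 12 = $1,033.37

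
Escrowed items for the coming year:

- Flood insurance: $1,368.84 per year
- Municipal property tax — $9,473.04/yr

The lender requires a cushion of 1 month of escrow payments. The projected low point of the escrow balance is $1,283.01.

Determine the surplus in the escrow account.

Flood insurance = $1,368.84 per year
Municipal property tax = $9,473.04 per year
Annual escrow total = $10,841.88
Monthly escrow = $10,841.88 / 12 = $903.49
Required cushion = 1 × $903.49 = $903.49
Surplus = $1,283.01 − $903.49 = $379.52

$379.52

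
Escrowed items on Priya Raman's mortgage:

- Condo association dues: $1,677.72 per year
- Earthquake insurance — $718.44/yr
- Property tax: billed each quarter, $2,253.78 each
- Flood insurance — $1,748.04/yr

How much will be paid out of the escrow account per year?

$13,159.32

Condo association dues: $1,677.72 per year
Earthquake insurance: $718.44 per year
Property tax: $2,253.78 × 4 = $9,015.12 per year
Flood insurance: $1,748.04 per year
Combined annual = $13,159.32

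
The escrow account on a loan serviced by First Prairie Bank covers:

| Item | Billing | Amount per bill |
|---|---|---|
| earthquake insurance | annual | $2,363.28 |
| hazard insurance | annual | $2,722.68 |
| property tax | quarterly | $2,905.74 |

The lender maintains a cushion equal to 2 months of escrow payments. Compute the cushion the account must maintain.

$2,784.82

Earthquake insurance — $2,363.28 per year
Hazard insurance — $2,722.68 per year
Property tax — $2,905.74 × 4 = $11,622.96 per year
Yearly total = $16,708.92
Per month = $16,708.92 / 12 = $1,392.41
Required cushion = 2 × $1,392.41 = $2,784.82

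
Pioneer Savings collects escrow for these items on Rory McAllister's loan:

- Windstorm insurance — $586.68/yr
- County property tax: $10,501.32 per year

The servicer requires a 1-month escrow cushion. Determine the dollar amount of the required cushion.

Windstorm insurance — $586.68/yr
County property tax — $10,501.32/yr
Yearly total = $11,088.00
Base monthly escrow = $11,088.00 / 12 = $924.00
Cushion = 1 × $924.00 = $924.00

$924.00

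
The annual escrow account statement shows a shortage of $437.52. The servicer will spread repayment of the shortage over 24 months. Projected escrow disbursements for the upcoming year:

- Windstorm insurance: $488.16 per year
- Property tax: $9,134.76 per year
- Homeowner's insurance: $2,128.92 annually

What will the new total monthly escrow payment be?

Windstorm insurance = $488.16
Property tax = $9,134.76
Homeowner's insurance = $2,128.92
Combined annual = $11,751.84
Monthly escrow = $11,751.84 / 12 = $979.32
Monthly shortage recovery: $437.52 / 24 = $18.23
Adjusted monthly = $979.32 + $18.23 = $997.55

$997.55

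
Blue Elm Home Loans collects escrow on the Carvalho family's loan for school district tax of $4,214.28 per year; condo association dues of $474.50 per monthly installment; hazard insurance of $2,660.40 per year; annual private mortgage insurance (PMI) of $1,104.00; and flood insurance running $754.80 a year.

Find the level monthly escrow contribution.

School district tax — $4,214.28/yr
Condo association dues — $474.50 × 12 = $5,694.00/yr
Hazard insurance — $2,660.40/yr
Private mortgage insurance (PMI) — $1,104.00/yr
Flood insurance — $754.80/yr
Total per year = $14,427.48
Base monthly escrow = $14,427.48 ÷ 12 = $1,202.29

$1,202.29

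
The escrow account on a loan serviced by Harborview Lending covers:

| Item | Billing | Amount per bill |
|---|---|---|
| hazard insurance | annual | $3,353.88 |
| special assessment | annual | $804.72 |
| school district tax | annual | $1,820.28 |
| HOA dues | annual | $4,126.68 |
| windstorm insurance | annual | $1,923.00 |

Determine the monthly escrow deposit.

$1,002.38

Hazard insurance — $3,353.88/yr
Special assessment — $804.72/yr
School district tax — $1,820.28/yr
HOA dues — $4,126.68/yr
Windstorm insurance — $1,923.00/yr
Total annual escrow = $3,353.88 + $804.72 + $1,820.28 + $4,126.68 + $1,923.00 = $12,028.56
Base monthly escrow = $12,028.56 / 12 = $1,002.38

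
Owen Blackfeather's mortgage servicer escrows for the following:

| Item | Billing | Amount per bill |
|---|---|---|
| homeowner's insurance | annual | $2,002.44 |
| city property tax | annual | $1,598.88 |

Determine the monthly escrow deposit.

Homeowner's insurance — $2,002.44 annually
City property tax — $1,598.88 annually
Total per year = $2,002.44 + $1,598.88 = $3,601.32
Base monthly escrow = $3,601.32 / 12 = $300.11

$300.11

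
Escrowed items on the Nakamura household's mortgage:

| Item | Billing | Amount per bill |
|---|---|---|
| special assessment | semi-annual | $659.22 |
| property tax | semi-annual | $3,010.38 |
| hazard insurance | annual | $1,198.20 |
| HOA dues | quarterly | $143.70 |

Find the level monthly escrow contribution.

Special assessment: $659.22 × 2 = $1,318.44
Property tax: $3,010.38 × 2 = $6,020.76
Hazard insurance: $1,198.20
HOA dues: $143.70 × 4 = $574.80
Yearly total = $1,318.44 + $6,020.76 + $1,198.20 + $574.80 = $9,112.20
Base monthly escrow = $9,112.20 / 12 = $759.35

$759.35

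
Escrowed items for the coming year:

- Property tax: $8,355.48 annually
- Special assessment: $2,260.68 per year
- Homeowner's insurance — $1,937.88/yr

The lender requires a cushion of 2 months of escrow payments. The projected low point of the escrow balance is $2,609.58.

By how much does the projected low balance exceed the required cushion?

Property tax: $8,355.48 per year
Special assessment: $2,260.68 per year
Homeowner's insurance: $1,937.88 per year
Total annual escrow = $8,355.48 + $2,260.68 + $1,937.88 = $12,554.04
Monthly = $12,554.04 / 12 = $1,046.17
Cushion = 2 × $1,046.17 = $2,092.34
Excess over cushion: $2,609.58 − $2,092.34 = $517.24

$517.24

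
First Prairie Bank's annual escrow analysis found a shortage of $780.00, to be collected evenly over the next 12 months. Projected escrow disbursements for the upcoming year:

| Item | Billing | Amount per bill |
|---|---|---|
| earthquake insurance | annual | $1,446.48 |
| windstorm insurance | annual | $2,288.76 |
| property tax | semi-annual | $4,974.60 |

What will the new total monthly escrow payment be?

Earthquake insurance = $1,446.48 annually
Windstorm insurance = $2,288.76 annually
Property tax = $4,974.60 × 2 = $9,949.20 annually
Total per year = $1,446.48 + $2,288.76 + $9,949.20 = $13,684.44
Per month = $13,684.44 / 12 = $1,140.37
Monthly shortage recovery: $780.00 / 12 = $65.00
New monthly escrow = $1,140.37 + $65.00 = $1,205.37

$1,205.37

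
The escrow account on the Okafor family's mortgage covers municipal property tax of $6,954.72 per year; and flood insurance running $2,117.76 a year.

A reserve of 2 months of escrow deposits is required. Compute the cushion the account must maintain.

Municipal property tax: $6,954.72 per year
Flood insurance: $2,117.76 per year
Combined annual = $9,072.48
Per month = $9,072.48 ÷ 12 = $756.04
Cushion = 2 × $756.04 = $1,512.08

$1,512.08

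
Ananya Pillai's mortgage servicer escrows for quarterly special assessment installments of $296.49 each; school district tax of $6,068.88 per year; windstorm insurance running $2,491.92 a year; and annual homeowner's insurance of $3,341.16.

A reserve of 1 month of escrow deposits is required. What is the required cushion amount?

Special assessment — $296.49 × 4 = $1,185.96/yr
School district tax — $6,068.88/yr
Windstorm insurance — $2,491.92/yr
Homeowner's insurance — $3,341.16/yr
Combined annual = $1,185.96 + $6,068.88 + $2,491.92 + $3,341.16 = $13,087.92
Monthly escrow = $13,087.92 ÷ 12 = $1,090.66
Reserve = 1 × $1,090.66 = $1,090.66

$1,090.66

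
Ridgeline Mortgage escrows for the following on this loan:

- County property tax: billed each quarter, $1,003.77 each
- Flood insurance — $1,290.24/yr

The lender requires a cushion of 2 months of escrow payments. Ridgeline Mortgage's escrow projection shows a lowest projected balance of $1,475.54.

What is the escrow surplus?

County property tax — $1,003.77 × 4 = $4,015.08
Flood insurance — $1,290.24
Total annual escrow = $4,015.08 + $1,290.24 = $5,305.32
Monthly escrow = $5,305.32 ÷ 12 = $442.11
Cushion = 2 × $442.11 = $884.22
Surplus = $1,475.54 − $884.22 = $591.32

$591.32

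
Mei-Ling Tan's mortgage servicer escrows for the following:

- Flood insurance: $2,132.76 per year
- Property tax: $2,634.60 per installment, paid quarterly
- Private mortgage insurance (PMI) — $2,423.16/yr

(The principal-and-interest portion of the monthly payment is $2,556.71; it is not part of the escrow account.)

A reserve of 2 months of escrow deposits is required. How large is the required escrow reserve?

Flood insurance — $2,132.76 per year
Property tax — $2,634.60 × 4 = $10,538.40 per year
Private mortgage insurance (PMI) — $2,423.16 per year
Yearly total = $2,132.76 + $10,538.40 + $2,423.16 = $15,094.32
Monthly escrow = $15,094.32 / 12 = $1,257.86
Reserve = 2 × $1,257.86 = $2,515.72

$2,515.72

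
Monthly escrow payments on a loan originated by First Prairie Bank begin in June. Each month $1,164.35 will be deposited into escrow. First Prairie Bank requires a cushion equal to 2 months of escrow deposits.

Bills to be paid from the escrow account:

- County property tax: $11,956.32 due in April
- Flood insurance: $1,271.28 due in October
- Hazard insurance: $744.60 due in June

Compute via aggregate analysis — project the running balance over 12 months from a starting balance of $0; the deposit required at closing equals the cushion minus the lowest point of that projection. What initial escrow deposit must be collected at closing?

Cushion = 2 × $1,164.35 = $2,328.70
Trial balance (start $0, +$1,164.35 each month, − disbursements):
  Jun: +$1,164.35 − $744.60 → $419.75
  Jul: +$1,164.35 → $1,584.10
  Aug: +$1,164.35 → $2,748.45
  Sep: +$1,164.35 → $3,912.80
  Oct: +$1,164.35 − $1,271.28 → $3,805.87
  Nov: +$1,164.35 → $4,970.22
  Dec: +$1,164.35 → $6,134.57
  Jan: +$1,164.35 → $7,298.92
  Feb: +$1,164.35 → $8,463.27
  Mar: +$1,164.35 → $9,627.62
  Apr: +$1,164.35 − $11,956.32 → -$1,164.35
  May: +$1,164.35 → $0.00
Lowest trial balance = -$1,164.35 (Apr)
Initial deposit = cushion − low point = $2,328.70 − (-$1,164.35) = $3,493.05

$3,493.05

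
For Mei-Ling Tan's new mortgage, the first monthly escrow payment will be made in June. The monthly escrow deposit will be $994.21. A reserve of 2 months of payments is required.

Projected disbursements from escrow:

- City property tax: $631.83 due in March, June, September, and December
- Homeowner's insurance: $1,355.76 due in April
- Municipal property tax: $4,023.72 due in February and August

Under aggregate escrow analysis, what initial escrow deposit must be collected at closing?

Cushion = 2 × $994.21 = $1,988.42
Trial balance (start $0, +$994.21 each month, − disbursements):
  Jun: +$994.21 − $631.83 → $362.38
  Jul: +$994.21 → $1,356.59
  Aug: +$994.21 − $4,023.72 → -$1,672.92
  Sep: +$994.21 − $631.83 → -$1,310.54
  Oct: +$994.21 → -$316.33
  Nov: +$994.21 → $677.88
  Dec: +$994.21 − $631.83 → $1,040.26
  Jan: +$994.21 → $2,034.47
  Feb: +$994.21 − $4,023.72 → -$995.04
  Mar: +$994.21 − $631.83 → -$632.66
  Apr: +$994.21 − $1,355.76 → -$994.21
  May: +$994.21 → $0.00
Lowest trial balance = -$1,672.92 (Aug)
Initial deposit = cushion − low point = $1,988.42 − (-$1,672.92) = $3,661.34

$3,661.34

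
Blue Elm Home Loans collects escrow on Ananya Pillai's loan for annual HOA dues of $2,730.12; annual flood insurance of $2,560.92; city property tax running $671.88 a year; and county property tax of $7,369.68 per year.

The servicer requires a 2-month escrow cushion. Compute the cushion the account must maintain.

HOA dues: $2,730.12
Flood insurance: $2,560.92
City property tax: $671.88
County property tax: $7,369.68
Annual escrow total = $2,730.12 + $2,560.92 + $671.88 + $7,369.68 = $13,332.60
Monthly = $13,332.60 ÷ 12 = $1,111.05
Reserve = 2 × $1,111.05 = $2,222.10

$2,222.10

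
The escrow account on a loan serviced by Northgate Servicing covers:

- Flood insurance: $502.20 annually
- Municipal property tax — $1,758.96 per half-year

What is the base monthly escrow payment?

Flood insurance = $502.20
Municipal property tax = $1,758.96 × 2 = $3,517.92
Total per year = $502.20 + $3,517.92 = $4,020.12
Base monthly escrow = $4,020.12 ÷ 12 = $335.01

$335.01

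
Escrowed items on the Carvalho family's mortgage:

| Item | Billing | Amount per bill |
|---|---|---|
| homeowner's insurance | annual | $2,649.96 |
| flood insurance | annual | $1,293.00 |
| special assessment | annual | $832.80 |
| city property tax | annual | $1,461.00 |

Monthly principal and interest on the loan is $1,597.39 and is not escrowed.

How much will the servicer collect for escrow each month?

$519.73

Homeowner's insurance — $2,649.96
Flood insurance — $1,293.00
Special assessment — $832.80
City property tax — $1,461.00
Yearly total = $6,236.76
Monthly = $6,236.76 ÷ 12 = $519.73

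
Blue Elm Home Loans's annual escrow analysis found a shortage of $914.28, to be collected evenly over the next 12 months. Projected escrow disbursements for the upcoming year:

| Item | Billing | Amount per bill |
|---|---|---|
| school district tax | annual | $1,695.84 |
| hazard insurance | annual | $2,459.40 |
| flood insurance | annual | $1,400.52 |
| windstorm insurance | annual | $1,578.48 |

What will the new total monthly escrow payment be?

School district tax: $1,695.84 per year
Hazard insurance: $2,459.40 per year
Flood insurance: $1,400.52 per year
Windstorm insurance: $1,578.48 per year
Combined annual = $1,695.84 + $2,459.40 + $1,400.52 + $1,578.48 = $7,134.24
Monthly escrow = $7,134.24 / 12 = $594.52
Shortage per month = $914.28 ÷ 12 = $76.19
New monthly escrow = $594.52 + $76.19 = $670.71

$670.71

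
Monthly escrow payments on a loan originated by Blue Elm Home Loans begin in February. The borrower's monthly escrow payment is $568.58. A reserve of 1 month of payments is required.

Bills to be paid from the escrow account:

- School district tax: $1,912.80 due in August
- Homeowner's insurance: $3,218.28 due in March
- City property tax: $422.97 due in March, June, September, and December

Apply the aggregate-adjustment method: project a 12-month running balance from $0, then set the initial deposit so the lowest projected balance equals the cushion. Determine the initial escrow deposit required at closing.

$3,072.67

Cushion = 1 × $568.58 = $568.58
Trial balance (start $0, +$568.58 each month, − disbursements):
  Feb: +$568.58 → $568.58
  Mar: +$568.58 − $3,641.25 → -$2,504.09
  Apr: +$568.58 → -$1,935.51
  May: +$568.58 → -$1,366.93
  Jun: +$568.58 − $422.97 → -$1,221.32
  Jul: +$568.58 → -$652.74
  Aug: +$568.58 − $1,912.80 → -$1,996.96
  Sep: +$568.58 − $422.97 → -$1,851.35
  Oct: +$568.58 → -$1,282.77
  Nov: +$568.58 → -$714.19
  Dec: +$568.58 − $422.97 → -$568.58
  Jan: +$568.58 → $0.00
Lowest trial balance = -$2,504.09 (Mar)
Initial deposit = cushion − low point = $568.58 − (-$2,504.09) = $3,072.67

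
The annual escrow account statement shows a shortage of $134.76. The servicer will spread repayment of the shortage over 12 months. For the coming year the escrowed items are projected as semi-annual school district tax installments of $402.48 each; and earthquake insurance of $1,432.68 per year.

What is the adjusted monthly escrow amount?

$197.70

School district tax: $402.48 × 2 = $804.96
Earthquake insurance: $1,432.68
Annual escrow total = $804.96 + $1,432.68 = $2,237.64
Base monthly escrow = $2,237.64 ÷ 12 = $186.47
Shortage per month = $134.76 / 12 = $11.23
Adjusted monthly = $186.47 + $11.23 = $197.70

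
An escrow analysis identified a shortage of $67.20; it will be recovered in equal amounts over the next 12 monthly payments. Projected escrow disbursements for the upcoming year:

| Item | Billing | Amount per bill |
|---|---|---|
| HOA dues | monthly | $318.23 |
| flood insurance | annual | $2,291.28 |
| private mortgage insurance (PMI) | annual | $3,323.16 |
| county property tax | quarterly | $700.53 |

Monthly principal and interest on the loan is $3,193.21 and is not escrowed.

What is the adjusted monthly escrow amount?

$1,025.21

HOA dues: $318.23 × 12 = $3,818.76
Flood insurance: $2,291.28
Private mortgage insurance (PMI): $3,323.16
County property tax: $700.53 × 4 = $2,802.12
Annual escrow total = $12,235.32
Base monthly escrow = $12,235.32 / 12 = $1,019.61
Monthly shortage recovery: $67.20 ÷ 12 = $5.60
Adjusted monthly = $1,019.61 + $5.60 = $1,025.21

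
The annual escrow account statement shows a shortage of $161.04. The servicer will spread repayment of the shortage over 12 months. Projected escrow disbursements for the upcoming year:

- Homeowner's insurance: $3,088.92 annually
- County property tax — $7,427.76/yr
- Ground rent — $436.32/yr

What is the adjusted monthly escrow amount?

$926.17

Homeowner's insurance — $3,088.92 per year
County property tax — $7,427.76 per year
Ground rent — $436.32 per year
Annual escrow total = $3,088.92 + $7,427.76 + $436.32 = $10,953.00
Per month = $10,953.00 / 12 = $912.75
Shortage per month = $161.04 ÷ 12 = $13.42
New monthly escrow = $912.75 + $13.42 = $926.17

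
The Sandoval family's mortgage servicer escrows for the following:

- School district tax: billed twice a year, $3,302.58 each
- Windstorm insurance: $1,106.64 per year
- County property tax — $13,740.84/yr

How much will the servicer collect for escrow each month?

School district tax: $3,302.58 × 2 = $6,605.16/yr
Windstorm insurance: $1,106.64/yr
County property tax: $13,740.84/yr
Total per year = $6,605.16 + $1,106.64 + $13,740.84 = $21,452.64
Monthly escrow = $21,452.64 / 12 = $1,787.72

$1,787.72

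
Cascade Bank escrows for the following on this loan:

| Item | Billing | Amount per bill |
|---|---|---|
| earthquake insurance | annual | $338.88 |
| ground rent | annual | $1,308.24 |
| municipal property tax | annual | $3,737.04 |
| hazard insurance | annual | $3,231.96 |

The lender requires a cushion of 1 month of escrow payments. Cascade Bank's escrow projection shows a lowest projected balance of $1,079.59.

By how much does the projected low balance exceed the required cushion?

$361.58

Earthquake insurance: $338.88 per year
Ground rent: $1,308.24 per year
Municipal property tax: $3,737.04 per year
Hazard insurance: $3,231.96 per year
Total per year = $8,616.12
Per month = $8,616.12 / 12 = $718.01
Cushion = 1 × $718.01 = $718.01
Surplus = $1,079.59 − $718.01 = $361.58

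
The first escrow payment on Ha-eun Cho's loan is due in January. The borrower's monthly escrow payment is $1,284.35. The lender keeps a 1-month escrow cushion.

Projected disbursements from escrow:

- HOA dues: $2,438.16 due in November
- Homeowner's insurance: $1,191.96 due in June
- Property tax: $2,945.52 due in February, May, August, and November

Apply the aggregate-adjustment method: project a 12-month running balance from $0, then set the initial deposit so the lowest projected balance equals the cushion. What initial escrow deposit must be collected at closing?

Cushion = 1 × $1,284.35 = $1,284.35
Trial balance (start $0, +$1,284.35 each month, − disbursements):
  Jan: +$1,284.35 → $1,284.35
  Feb: +$1,284.35 − $2,945.52 → -$376.82
  Mar: +$1,284.35 → $907.53
  Apr: +$1,284.35 → $2,191.88
  May: +$1,284.35 − $2,945.52 → $530.71
  Jun: +$1,284.35 − $1,191.96 → $623.10
  Jul: +$1,284.35 → $1,907.45
  Aug: +$1,284.35 − $2,945.52 → $246.28
  Sep: +$1,284.35 → $1,530.63
  Oct: +$1,284.35 → $2,814.98
  Nov: +$1,284.35 − $5,383.68 → -$1,284.35
  Dec: +$1,284.35 → $0.00
Lowest trial balance = -$1,284.35 (Nov)
Initial deposit = cushion − low point = $1,284.35 − (-$1,284.35) = $2,568.70

$2,568.70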